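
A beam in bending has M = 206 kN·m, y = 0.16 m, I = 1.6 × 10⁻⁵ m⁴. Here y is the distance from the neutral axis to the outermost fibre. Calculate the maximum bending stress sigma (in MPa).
Model: a beam in bending, so sigma = (M·y) / I.
Convert to SI units:
  M = 206 kN·m = 206000 N·m
Substitute:
  sigma = (206000 × 0.16) / (1.6 × 10⁻⁵)
  sigma = 2.06 × 10⁹ Pa
Convert: sigma = 2.06 × 10⁹ Pa = 2060 MPa
Final answer: sigma = 2060 MPa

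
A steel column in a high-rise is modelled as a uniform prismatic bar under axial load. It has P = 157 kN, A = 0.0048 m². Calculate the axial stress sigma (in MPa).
Model: a uniform prismatic bar under axial load, so sigma = P / A.
Convert to SI units:
  P = 157 kN = 157000 N
Substitute:
  sigma = 157000 / 0.0048
  sigma = 3.271 × 10⁷ Pa
Convert: sigma = 3.271 × 10⁷ Pa = 32.71 MPa
Final answer: sigma = 32.71 MPa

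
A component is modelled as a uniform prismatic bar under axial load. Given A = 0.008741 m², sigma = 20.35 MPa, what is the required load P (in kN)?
Model: a uniform prismatic bar under axial load, so sigma = P / A.
Solve for P: P = sigma·A.
Convert to SI units:
  sigma = 20.35 MPa = 2.035 × 10⁷ Pa
Substitute:
  P = (2.035 × 10⁷) × 0.008741
  P = 177900 N
Convert: P = 177900 N = 177.9 kN
Final answer: P = 177.9 kN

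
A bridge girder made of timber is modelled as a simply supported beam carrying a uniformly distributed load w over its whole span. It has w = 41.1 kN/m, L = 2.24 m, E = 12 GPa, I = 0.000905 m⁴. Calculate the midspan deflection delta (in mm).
Model: a simply supported beam carrying a uniformly distributed load w over its whole span, so delta = (5·w·L^4) / (384·E·I).
Convert to SI units:
  w = 41.1 kN/m = 41100 N/m
  E = 12 GPa = 1.2 × 10¹⁰ Pa
Substitute:
  delta = (5 × 41100 × 2.24^4) / (384 × (1.2 × 10¹⁰) × 0.000905)
  delta = 0.001241 m
Convert: delta = 0.001241 m = 1.241 mm
Final answer: delta = 1.241 mm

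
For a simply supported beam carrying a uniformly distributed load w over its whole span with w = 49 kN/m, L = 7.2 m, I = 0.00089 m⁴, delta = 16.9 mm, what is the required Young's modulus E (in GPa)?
Model: a simply supported beam carrying a uniformly distributed load w over its whole span, so delta = (5·w·L^4) / (384·E·I).
Solve for E: E = (5·w·L^4) / (384·delta·I).
Convert to SI units:
  w = 49 kN/m = 49000 N/m
  delta = 16.9 mm = 0.0169 m
Substitute:
  E = (5 × 49000 × 7.2^4) / (384 × 0.0169 × 0.00089)
  E = 1.14 × 10¹¹ Pa
Convert: E = 1.14 × 10¹¹ Pa = 114 GPa
Final answer: E = 114 GPa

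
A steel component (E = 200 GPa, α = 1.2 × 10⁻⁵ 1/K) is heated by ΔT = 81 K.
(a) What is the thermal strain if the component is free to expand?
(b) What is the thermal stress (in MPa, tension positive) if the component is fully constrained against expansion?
(a) Free thermal strain ε_th = α·ΔT = (1.2 × 10⁻⁵) × 81 = 0.000972
(b) Fully constrained, the expansion is suppressed, so σ = -E·α·ΔT. Convert E = 200 GPa = 2 × 10¹¹ Pa.
  σ = -(2 × 10¹¹) × (1.2 × 10⁻⁵) × 81 = -1.944 × 10⁸ Pa = -194.4 MPa (compressive)
Final answer: (a) ε_th = 0.000972, (b) σ = -194.4 MPa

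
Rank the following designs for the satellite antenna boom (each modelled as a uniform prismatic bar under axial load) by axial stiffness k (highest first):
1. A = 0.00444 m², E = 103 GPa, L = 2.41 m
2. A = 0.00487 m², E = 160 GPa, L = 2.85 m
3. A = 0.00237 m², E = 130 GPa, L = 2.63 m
Model: a uniform prismatic bar under axial load, so k = (A·E) / L (SI units).
  Case 1: k = (0.00444 × (1.03 × 10¹¹)) / 2.41 = 1.898 × 10⁸ N/m = 189.8 MN/m
  Case 2: k = (0.00487 × (1.6 × 10¹¹)) / 2.85 = 2.734 × 10⁸ N/m = 273.4 MN/m
  Case 3: k = (0.00237 × (1.3 × 10¹¹)) / 2.63 = 1.171 × 10⁸ N/m = 117.1 MN/m
Ordering: 273.4 MN/m (case 2) > 189.8 MN/m (case 1) > 117.1 MN/m (case 3)
Final answer: 2, 1, 3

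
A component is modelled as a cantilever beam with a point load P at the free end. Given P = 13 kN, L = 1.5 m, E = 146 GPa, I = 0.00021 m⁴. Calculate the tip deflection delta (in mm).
Model: a cantilever beam with a point load P at the free end, so delta = (P·L^3) / (3·E·I).
Convert to SI units:
  P = 13 kN = 13000 N
  E = 146 GPa = 1.46 × 10¹¹ Pa
Substitute:
  delta = (13000 × 1.5^3) / (3 × (1.46 × 10¹¹) × 0.00021)
  delta = 0.000477 m
Convert: delta = 0.000477 m = 0.477 mm
Final answer: delta = 0.477 mm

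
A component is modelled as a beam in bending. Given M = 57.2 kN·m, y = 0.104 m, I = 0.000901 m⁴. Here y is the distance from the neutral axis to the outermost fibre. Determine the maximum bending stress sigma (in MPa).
Model: a beam in bending, so sigma = (M·y) / I.
Convert to SI units:
  M = 57.2 kN·m = 57200 N·m
Substitute:
  sigma = (57200 × 0.104) / 0.000901
  sigma = 6.602 × 10⁶ Pa
Convert: sigma = 6.602 × 10⁶ Pa = 6.602 MPa
Final answer: sigma = 6.602 MPa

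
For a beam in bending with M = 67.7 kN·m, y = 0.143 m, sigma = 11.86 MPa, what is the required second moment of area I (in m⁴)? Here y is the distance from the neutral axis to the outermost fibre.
Model: a beam in bending, so sigma = (M·y) / I.
Solve for I: I = (M·y) / sigma.
Convert to SI units:
  M = 67.7 kN·m = 67700 N·m
  sigma = 11.86 MPa = 1.186 × 10⁷ Pa
Substitute:
  I = (67700 × 0.143) / (1.186 × 10⁷)
  I = 0.0008163 m⁴
Final answer: I = 0.0008163 m⁴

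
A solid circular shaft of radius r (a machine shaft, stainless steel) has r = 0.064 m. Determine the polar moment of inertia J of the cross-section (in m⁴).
Model: a solid circular shaft of radius r, so J = (π·r^4) / 2.
Substitute:
  J = (π × 0.064^4) / 2
  J = 2.635 × 10⁻⁵ m⁴
Final answer: J = 2.635 × 10⁻⁵ m⁴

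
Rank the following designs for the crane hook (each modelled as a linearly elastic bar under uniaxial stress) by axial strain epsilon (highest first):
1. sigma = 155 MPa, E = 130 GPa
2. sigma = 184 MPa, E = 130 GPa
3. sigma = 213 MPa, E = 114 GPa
Model: a linearly elastic bar under uniaxial stress, so epsilon = sigma / E (SI units).
  Case 1: epsilon = (1.55 × 10⁸) / (1.3 × 10¹¹) = 0.001192
  Case 2: epsilon = (1.84 × 10⁸) / (1.3 × 10¹¹) = 0.001415
  Case 3: epsilon = (2.13 × 10⁸) / (1.14 × 10¹¹) = 0.001868
Ordering: 0.001868 (case 3) > 0.001415 (case 2) > 0.001192 (case 1)
Final answer: 3, 2, 1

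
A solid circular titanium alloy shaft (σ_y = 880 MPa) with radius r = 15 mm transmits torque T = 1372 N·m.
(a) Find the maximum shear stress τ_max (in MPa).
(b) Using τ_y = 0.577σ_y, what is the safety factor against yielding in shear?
(a) For a solid circular shaft, τ_max = T·r/J with J = π·r^4/2, i.e. τ_max = 2·T / (π·r^3). Convert r = 15 mm = 0.015 m.
  τ_max = (2 × 1372) / (π × 0.015^3) = 2.588 × 10⁸ Pa = 258.8 MPa
(b) τ_y = 0.577 × 880 = 507.76 MPa
  SF = τ_y/τ_max = 507.76 / 258.8 = 1.962
Final answer: (a) τ_max = 258.8 MPa, (b) SF = 1.962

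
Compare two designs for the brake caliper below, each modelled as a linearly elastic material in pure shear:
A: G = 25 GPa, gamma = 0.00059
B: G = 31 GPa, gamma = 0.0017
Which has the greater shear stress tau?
Model: a linearly elastic material in pure shear, so tau = G·gamma (SI units).
  A: tau = (2.5 × 10¹⁰) × 0.00059 = 1.475 × 10⁷ Pa = 14.75 MPa
  B: tau = (3.1 × 10¹⁰) × 0.0017 = 5.27 × 10⁷ Pa = 52.7 MPa
52.7 MPa > 14.75 MPa, so B is larger.
Final answer: B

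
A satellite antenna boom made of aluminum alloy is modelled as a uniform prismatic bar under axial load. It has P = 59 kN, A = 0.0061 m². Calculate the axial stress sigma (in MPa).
Model: a uniform prismatic bar under axial load, so sigma = P / A.
Convert to SI units:
  P = 59 kN = 59000 N
Substitute:
  sigma = 59000 / 0.0061
  sigma = 9.672 × 10⁶ Pa
Convert: sigma = 9.672 × 10⁶ Pa = 9.672 MPa
Final answer: sigma = 9.672 MPa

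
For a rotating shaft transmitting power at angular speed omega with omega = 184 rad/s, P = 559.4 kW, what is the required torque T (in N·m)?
Model: a rotating shaft transmitting power at angular speed omega, so P = T·omega.
Solve for T: T = P / omega.
Convert to SI units:
  P = 559.4 kW = 559400 W
Substitute:
  T = 559400 / 184
  T = 3040 N·m
Final answer: T = 3040 N·m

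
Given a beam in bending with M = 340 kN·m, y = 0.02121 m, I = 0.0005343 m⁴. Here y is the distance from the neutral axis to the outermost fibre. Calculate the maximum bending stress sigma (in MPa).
Model: a beam in bending, so sigma = (M·y) / I.
Convert to SI units:
  M = 340 kN·m = 340000 N·m
Substitute:
  sigma = (340000 × 0.02121) / 0.0005343
  sigma = 1.35 × 10⁷ Pa
Convert: sigma = 1.35 × 10⁷ Pa = 13.5 MPa
Final answer: sigma = 13.5 MPa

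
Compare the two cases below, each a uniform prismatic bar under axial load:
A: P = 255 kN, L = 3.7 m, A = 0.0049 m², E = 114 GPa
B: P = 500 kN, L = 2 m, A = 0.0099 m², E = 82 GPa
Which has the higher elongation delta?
Model: a uniform prismatic bar under axial load, so delta = (P·L) / (A·E) (SI units).
  A: delta = (255000 × 3.7) / (0.0049 × (1.14 × 10¹¹)) = 0.001689 m = 1.689 mm
  B: delta = (500000 × 2) / (0.0099 × (8.2 × 10¹⁰)) = 0.001232 m = 1.232 mm
1.689 mm > 1.232 mm, so A is larger.
Final answer: A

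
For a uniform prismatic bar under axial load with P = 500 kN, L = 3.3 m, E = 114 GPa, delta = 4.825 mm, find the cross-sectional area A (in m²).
Model: a uniform prismatic bar under axial load, so delta = (P·L) / (A·E).
Solve for A: A = (P·L) / (delta·E).
Convert to SI units:
  P = 500 kN = 500000 N
  E = 114 GPa = 1.14 × 10¹¹ Pa
  delta = 4.825 mm = 0.004825 m
Substitute:
  A = (500000 × 3.3) / (0.004825 × (1.14 × 10¹¹))
  A = 0.003 m²
Final answer: A = 0.003 m²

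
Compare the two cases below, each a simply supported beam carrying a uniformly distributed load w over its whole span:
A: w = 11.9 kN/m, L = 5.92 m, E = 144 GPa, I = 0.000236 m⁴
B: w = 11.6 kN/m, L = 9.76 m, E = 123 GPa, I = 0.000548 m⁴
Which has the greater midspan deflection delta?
Model: a simply supported beam carrying a uniformly distributed load w over its whole span, so delta = (5·w·L^4) / (384·E·I) (SI units).
  A: delta = (5 × 11900 × 5.92^4) / (384 × (1.44 × 10¹¹) × 0.000236) = 0.0056 m = 5.6 mm
  B: delta = (5 × 11600 × 9.76^4) / (384 × (1.23 × 10¹¹) × 0.000548) = 0.02033 m = 20.33 mm
20.33 mm > 5.6 mm, so B is larger.
Final answer: B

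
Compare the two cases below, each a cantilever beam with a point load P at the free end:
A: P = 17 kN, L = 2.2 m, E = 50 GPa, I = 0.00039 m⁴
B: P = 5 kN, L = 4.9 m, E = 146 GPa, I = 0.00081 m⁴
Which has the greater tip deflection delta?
Model: a cantilever beam with a point load P at the free end, so delta = (P·L^3) / (3·E·I) (SI units).
  A: delta = (17000 × 2.2^3) / (3 × (5 × 10¹⁰) × 0.00039) = 0.003094 m = 3.094 mm
  B: delta = (5000 × 4.9^3) / (3 × (1.46 × 10¹¹) × 0.00081) = 0.001658 m = 1.658 mm
3.094 mm > 1.658 mm, so A is larger.
Final answer: A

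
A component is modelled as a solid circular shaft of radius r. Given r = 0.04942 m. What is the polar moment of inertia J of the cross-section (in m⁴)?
Model: a solid circular shaft of radius r, so J = (π·r^4) / 2.
Substitute:
  J = (π × 0.04942^4) / 2
  J = 9.37 × 10⁻⁶ m⁴
Final answer: J = 9.37 × 10⁻⁶ m⁴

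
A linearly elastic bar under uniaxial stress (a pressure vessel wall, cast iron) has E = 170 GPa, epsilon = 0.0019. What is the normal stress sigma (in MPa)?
Model: a linearly elastic bar under uniaxial stress, so sigma = E·epsilon.
Convert to SI units:
  E = 170 GPa = 1.7 × 10¹¹ Pa
Substitute:
  sigma = (1.7 × 10¹¹) × 0.0019
  sigma = 3.23 × 10⁸ Pa
Convert: sigma = 3.23 × 10⁸ Pa = 323 MPa
Final answer: sigma = 323 MPa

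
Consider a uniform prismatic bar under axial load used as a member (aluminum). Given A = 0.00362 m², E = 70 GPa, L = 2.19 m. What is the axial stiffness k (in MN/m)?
Model: a uniform prismatic bar under axial load, so k = (A·E) / L.
Convert to SI units:
  E = 70 GPa = 7 × 10¹⁰ Pa
Substitute:
  k = (0.00362 × (7 × 10¹⁰)) / 2.19
  k = 1.157 × 10⁸ N/m
Convert: k = 1.157 × 10⁸ N/m = 115.7 MN/m
Final answer: k = 115.7 MN/m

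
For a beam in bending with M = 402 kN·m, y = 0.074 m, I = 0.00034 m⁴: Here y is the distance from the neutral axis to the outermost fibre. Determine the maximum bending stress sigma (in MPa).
Model: a beam in bending, so sigma = (M·y) / I.
Convert to SI units:
  M = 402 kN·m = 402000 N·m
Substitute:
  sigma = (402000 × 0.074) / 0.00034
  sigma = 8.749 × 10⁷ Pa
Convert: sigma = 8.749 × 10⁷ Pa = 87.49 MPa
Final answer: sigma = 87.49 MPa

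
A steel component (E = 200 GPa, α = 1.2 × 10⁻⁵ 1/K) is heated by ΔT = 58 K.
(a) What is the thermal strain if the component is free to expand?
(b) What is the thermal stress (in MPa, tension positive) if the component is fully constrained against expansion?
(a) Free thermal strain ε_th = α·ΔT = (1.2 × 10⁻⁵) × 58 = 0.000696
(b) Fully constrained, the expansion is suppressed, so σ = -E·α·ΔT. Convert E = 200 GPa = 2 × 10¹¹ Pa.
  σ = -(2 × 10¹¹) × (1.2 × 10⁻⁵) × 58 = -1.392 × 10⁸ Pa = -139.2 MPa (compressive)
Final answer: (a) ε_th = 0.000696, (b) σ = -139.2 MPa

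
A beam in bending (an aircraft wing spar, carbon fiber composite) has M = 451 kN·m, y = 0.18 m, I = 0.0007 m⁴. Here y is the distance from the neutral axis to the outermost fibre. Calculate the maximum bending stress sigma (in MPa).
Model: a beam in bending, so sigma = (M·y) / I.
Convert to SI units:
  M = 451 kN·m = 451000 N·m
Substitute:
  sigma = (451000 × 0.18) / 0.0007
  sigma = 1.16 × 10⁸ Pa
Convert: sigma = 1.16 × 10⁸ Pa = 116 MPa
Final answer: sigma = 116 MPa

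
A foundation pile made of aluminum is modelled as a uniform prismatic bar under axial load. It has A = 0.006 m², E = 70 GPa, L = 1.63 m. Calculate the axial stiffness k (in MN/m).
Model: a uniform prismatic bar under axial load, so k = (A·E) / L.
Convert to SI units:
  E = 70 GPa = 7 × 10¹⁰ Pa
Substitute:
  k = (0.006 × (7 × 10¹⁰)) / 1.63
  k = 2.577 × 10⁸ N/m
Convert: k = 2.577 × 10⁸ N/m = 257.7 MN/m
Final answer: k = 257.7 MN/m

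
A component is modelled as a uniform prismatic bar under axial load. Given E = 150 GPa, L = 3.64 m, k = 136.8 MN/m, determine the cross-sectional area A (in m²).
Model: a uniform prismatic bar under axial load, so k = (A·E) / L.
Solve for A: A = (k·L) / E.
Convert to SI units:
  E = 150 GPa = 1.5 × 10¹¹ Pa
  k = 136.8 MN/m = 1.368 × 10⁸ N/m
Substitute:
  A = ((1.368 × 10⁸) × 3.64) / (1.5 × 10¹¹)
  A = 0.00332 m²
Final answer: A = 0.00332 m²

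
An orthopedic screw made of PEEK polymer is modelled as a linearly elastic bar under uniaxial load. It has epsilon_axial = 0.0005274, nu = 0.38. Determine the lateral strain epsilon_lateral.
Model: a linearly elastic bar under uniaxial load, so epsilon_lateral = -nu·epsilon_axial.
Substitute:
  epsilon_lateral = -(0.38 × 0.0005274)
  epsilon_lateral = -0.0002004
Final answer: epsilon_lateral = -0.0002004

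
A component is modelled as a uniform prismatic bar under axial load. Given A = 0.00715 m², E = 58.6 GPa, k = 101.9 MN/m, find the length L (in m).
Model: a uniform prismatic bar under axial load, so k = (A·E) / L.
Solve for L: L = (A·E) / k.
Convert to SI units:
  E = 58.6 GPa = 5.86 × 10¹⁰ Pa
  k = 101.9 MN/m = 1.019 × 10⁸ N/m
Substitute:
  L = (0.00715 × (5.86 × 10¹⁰)) / (1.019 × 10⁸)
  L = 4.112 m
Final answer: L = 4.112 m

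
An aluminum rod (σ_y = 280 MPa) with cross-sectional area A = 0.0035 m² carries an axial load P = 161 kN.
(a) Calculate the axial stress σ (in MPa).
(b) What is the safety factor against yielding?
(a) Axial stress σ = P/A. Convert P = 161 kN = 161000 N.
  σ = 161000 / 0.0035 = 4.6 × 10⁷ Pa = 46 MPa
(b) Safety factor SF = σ_y/σ = 280 / 46 = 6.087
Final answer: (a) σ = 46 MPa, (b) SF = 6.087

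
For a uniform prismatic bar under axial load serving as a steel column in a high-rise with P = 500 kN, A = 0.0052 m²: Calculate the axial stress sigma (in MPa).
Model: a uniform prismatic bar under axial load, so sigma = P / A.
Convert to SI units:
  P = 500 kN = 500000 N
Substitute:
  sigma = 500000 / 0.0052
  sigma = 9.615 × 10⁷ Pa
Convert: sigma = 9.615 × 10⁷ Pa = 96.15 MPa
Final answer: sigma = 96.15 MPa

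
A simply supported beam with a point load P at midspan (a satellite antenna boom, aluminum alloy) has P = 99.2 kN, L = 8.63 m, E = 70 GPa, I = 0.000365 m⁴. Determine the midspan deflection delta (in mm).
Model: a simply supported beam with a point load P at midspan, so delta = (P·L^3) / (48·E·I).
Convert to SI units:
  P = 99.2 kN = 99200 N
  E = 70 GPa = 7 × 10¹⁰ Pa
Substitute:
  delta = (99200 × 8.63^3) / (48 × (7 × 10¹⁰) × 0.000365)
  delta = 0.05199 m
Convert: delta = 0.05199 m = 51.99 mm
Final answer: delta = 51.99 mm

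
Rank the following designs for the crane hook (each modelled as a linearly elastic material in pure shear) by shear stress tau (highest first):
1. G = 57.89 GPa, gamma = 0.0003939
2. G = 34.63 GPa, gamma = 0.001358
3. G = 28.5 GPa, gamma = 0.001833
Model: a linearly elastic material in pure shear, so tau = G·gamma (SI units).
  Case 1: tau = (5.789 × 10¹⁰) × 0.0003939 = 2.28 × 10⁷ Pa = 22.8 MPa
  Case 2: tau = (3.463 × 10¹⁰) × 0.001358 = 4.703 × 10⁷ Pa = 47.03 MPa
  Case 3: tau = (2.85 × 10¹⁰) × 0.001833 = 5.224 × 10⁷ Pa = 52.24 MPa
Ordering: 52.24 MPa (case 3) > 47.03 MPa (case 2) > 22.8 MPa (case 1)
Final answer: 3, 2, 1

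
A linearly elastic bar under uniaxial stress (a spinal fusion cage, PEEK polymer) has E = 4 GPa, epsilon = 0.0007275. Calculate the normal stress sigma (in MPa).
Model: a linearly elastic bar under uniaxial stress, so sigma = E·epsilon.
Convert to SI units:
  E = 4 GPa = 4 × 10⁹ Pa
Substitute:
  sigma = (4 × 10⁹) × 0.0007275
  sigma = 2.91 × 10⁶ Pa
Convert: sigma = 2.91 × 10⁶ Pa = 2.91 MPa
Final answer: sigma = 2.91 MPa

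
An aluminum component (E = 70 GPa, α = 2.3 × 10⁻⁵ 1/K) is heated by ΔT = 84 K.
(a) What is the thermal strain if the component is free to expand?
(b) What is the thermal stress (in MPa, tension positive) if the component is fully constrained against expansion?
(a) Free thermal strain ε_th = α·ΔT = (2.3 × 10⁻⁵) × 84 = 0.001932
(b) Fully constrained, the expansion is suppressed, so σ = -E·α·ΔT. Convert E = 70 GPa = 7 × 10¹⁰ Pa.
  σ = -(7 × 10¹⁰) × (2.3 × 10⁻⁵) × 84 = -1.352 × 10⁸ Pa = -135.2 MPa (compressive)
Final answer: (a) ε_th = 0.001932, (b) σ = -135.2 MPa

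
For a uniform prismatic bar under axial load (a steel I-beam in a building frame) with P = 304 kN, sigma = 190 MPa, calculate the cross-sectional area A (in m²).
Model: a uniform prismatic bar under axial load, so sigma = P / A.
Solve for A: A = P / sigma.
Convert to SI units:
  P = 304 kN = 304000 N
  sigma = 190 MPa = 1.9 × 10⁸ Pa
Substitute:
  A = 304000 / (1.9 × 10⁸)
  A = 0.0016 m²
Final answer: A = 0.0016 m²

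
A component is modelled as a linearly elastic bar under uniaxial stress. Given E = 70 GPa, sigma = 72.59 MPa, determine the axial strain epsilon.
Model: a linearly elastic bar under uniaxial stress, so sigma = E·epsilon.
Solve for epsilon: epsilon = sigma / E.
Convert to SI units:
  E = 70 GPa = 7 × 10¹⁰ Pa
  sigma = 72.59 MPa = 7.259 × 10⁷ Pa
Substitute:
  epsilon = (7.259 × 10⁷) / (7 × 10¹⁰)
  epsilon = 0.001037
Final answer: epsilon = 0.001037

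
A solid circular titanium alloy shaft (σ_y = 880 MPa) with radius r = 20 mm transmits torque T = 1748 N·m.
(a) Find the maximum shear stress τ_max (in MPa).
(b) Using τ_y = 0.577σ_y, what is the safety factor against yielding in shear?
(a) For a solid circular shaft, τ_max = T·r/J with J = π·r^4/2, i.e. τ_max = 2·T / (π·r^3). Convert r = 20 mm = 0.02 m.
  τ_max = (2 × 1748) / (π × 0.02^3) = 1.391 × 10⁸ Pa = 139.1 MPa
(b) τ_y = 0.577 × 880 = 507.76 MPa
  SF = τ_y/τ_max = 507.76 / 139.1 = 3.65
Final answer: (a) τ_max = 139.1 MPa, (b) SF = 3.65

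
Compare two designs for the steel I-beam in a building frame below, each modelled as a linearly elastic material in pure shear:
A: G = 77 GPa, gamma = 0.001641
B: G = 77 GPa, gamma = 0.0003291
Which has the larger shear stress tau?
Model: a linearly elastic material in pure shear, so tau = G·gamma (SI units).
  A: tau = (7.7 × 10¹⁰) × 0.001641 = 1.264 × 10⁸ Pa = 126.4 MPa
  B: tau = (7.7 × 10¹⁰) × 0.0003291 = 2.534 × 10⁷ Pa = 25.34 MPa
126.4 MPa > 25.34 MPa, so A is larger.
Final answer: A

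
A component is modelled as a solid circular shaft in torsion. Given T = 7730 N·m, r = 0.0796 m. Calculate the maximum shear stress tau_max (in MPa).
Model: a solid circular shaft in torsion, so tau_max = (2·T) / (π·r^3).
Substitute:
  tau_max = (2 × 7730) / (π × 0.0796^3)
  tau_max = 9.757 × 10⁶ Pa
Convert: tau_max = 9.757 × 10⁶ Pa = 9.757 MPa
Final answer: tau_max = 9.757 MPa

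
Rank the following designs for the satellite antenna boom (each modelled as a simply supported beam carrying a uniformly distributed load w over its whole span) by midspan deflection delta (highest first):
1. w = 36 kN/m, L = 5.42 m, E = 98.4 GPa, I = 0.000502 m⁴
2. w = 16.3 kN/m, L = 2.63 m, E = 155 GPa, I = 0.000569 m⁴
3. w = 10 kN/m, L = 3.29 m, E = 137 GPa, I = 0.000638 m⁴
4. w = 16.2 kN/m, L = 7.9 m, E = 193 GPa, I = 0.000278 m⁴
Model: a simply supported beam carrying a uniformly distributed load w over its whole span, so delta = (5·w·L^4) / (384·E·I) (SI units).
  Case 1: delta = (5 × 36000 × 5.42^4) / (384 × (9.84 × 10¹⁰) × 0.000502) = 0.008189 m = 8.189 mm
  Case 2: delta = (5 × 16300 × 2.63^4) / (384 × (1.55 × 10¹¹) × 0.000569) = 0.0001151 m = 0.1151 mm
  Case 3: delta = (5 × 10000 × 3.29^4) / (384 × (1.37 × 10¹¹) × 0.000638) = 0.0001745 m = 0.1745 mm
  Case 4: delta = (5 × 16200 × 7.9^4) / (384 × (1.93 × 10¹¹) × 0.000278) = 0.01531 m = 15.31 mm
Ordering: 15.31 mm (case 4) > 8.189 mm (case 1) > 0.1745 mm (case 3) > 0.1151 mm (case 2)
Final answer: 4, 1, 3, 2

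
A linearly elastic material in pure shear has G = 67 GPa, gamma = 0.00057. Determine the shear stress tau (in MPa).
Model: a linearly elastic material in pure shear, so tau = G·gamma.
Convert to SI units:
  G = 67 GPa = 6.7 × 10¹⁰ Pa
Substitute:
  tau = (6.7 × 10¹⁰) × 0.00057
  tau = 3.819 × 10⁷ Pa
Convert: tau = 3.819 × 10⁷ Pa = 38.19 MPa
Final answer: tau = 38.19 MPa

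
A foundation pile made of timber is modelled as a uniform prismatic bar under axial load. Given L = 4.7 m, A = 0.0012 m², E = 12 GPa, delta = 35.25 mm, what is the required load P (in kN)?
Model: a uniform prismatic bar under axial load, so delta = (P·L) / (A·E).
Solve for P: P = (delta·A·E) / L.
Convert to SI units:
  E = 12 GPa = 1.2 × 10¹⁰ Pa
  delta = 35.25 mm = 0.03525 m
Substitute:
  P = (0.03525 × 0.0012 × (1.2 × 10¹⁰)) / 4.7
  P = 108000 N
Convert: P = 108000 N = 108 kN
Final answer: P = 108 kN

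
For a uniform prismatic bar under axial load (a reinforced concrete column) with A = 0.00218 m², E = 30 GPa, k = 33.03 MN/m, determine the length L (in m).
Model: a uniform prismatic bar under axial load, so k = (A·E) / L.
Solve for L: L = (A·E) / k.
Convert to SI units:
  E = 30 GPa = 3 × 10¹⁰ Pa
  k = 33.03 MN/m = 3.303 × 10⁷ N/m
Substitute:
  L = (0.00218 × (3 × 10¹⁰)) / (3.303 × 10⁷)
  L = 1.98 m
Final answer: L = 1.98 m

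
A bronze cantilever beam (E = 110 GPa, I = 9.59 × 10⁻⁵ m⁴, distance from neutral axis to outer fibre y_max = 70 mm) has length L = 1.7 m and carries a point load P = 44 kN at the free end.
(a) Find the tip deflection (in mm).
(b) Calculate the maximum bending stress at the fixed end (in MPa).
(a) Tip deflection of a cantilever with an end point load: δ = P·L^3 / (3·E·I). Convert P = 44 kN = 44000 N, E = 110 GPa = 1.1 × 10¹¹ Pa.
  δ = (44000 × 1.7^3) / (3 × (1.1 × 10¹¹) × (9.59 × 10⁻⁵)) = 0.006831 m = 6.831 mm
(b) Maximum bending moment at the fixed end: M = P·L = 44000 × 1.7 = 74800 N·m. Convert y_max = 70 mm = 0.07 m.
  σ = M·y_max / I = (74800 × 0.07) / (9.59 × 10⁻⁵) = 5.46 × 10⁷ Pa = 54.6 MPa
Final answer: (a) δ = 6.831 mm, (b) σ = 54.6 MPa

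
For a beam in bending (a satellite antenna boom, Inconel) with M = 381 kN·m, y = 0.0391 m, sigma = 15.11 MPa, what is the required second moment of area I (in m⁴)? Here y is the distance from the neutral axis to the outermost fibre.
Model: a beam in bending, so sigma = (M·y) / I.
Solve for I: I = (M·y) / sigma.
Convert to SI units:
  M = 381 kN·m = 381000 N·m
  sigma = 15.11 MPa = 1.511 × 10⁷ Pa
Substitute:
  I = (381000 × 0.0391) / (1.511 × 10⁷)
  I = 0.0009859 m⁴
Final answer: I = 0.0009859 m⁴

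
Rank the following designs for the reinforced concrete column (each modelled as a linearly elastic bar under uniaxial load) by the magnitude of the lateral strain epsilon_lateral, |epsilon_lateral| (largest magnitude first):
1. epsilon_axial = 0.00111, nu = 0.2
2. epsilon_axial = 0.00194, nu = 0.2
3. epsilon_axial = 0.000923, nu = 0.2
Model: a linearly elastic bar under uniaxial load, so epsilon_lateral = -nu·epsilon_axial (SI units).
  Case 1: epsilon_lateral = -(0.2 × 0.00111) = -0.000222
  Case 2: epsilon_lateral = -(0.2 × 0.00194) = -0.000388
  Case 3: epsilon_lateral = -(0.2 × 0.000923) = -0.0001846
Ordering by |epsilon_lateral|: 0.000388 (case 2) > 0.000222 (case 1) > 0.0001846 (case 3)
Final answer: 2, 1, 3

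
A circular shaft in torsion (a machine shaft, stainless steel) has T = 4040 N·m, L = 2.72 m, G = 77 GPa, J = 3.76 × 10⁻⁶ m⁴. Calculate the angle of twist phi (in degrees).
Model: a circular shaft in torsion, so phi = (T·L) / (G·J).
Convert to SI units:
  G = 77 GPa = 7.7 × 10¹⁰ Pa
Substitute:
  phi = (4040 × 2.72) / ((7.7 × 10¹⁰) × (3.76 × 10⁻⁶))
  phi = 0.03796 rad
Convert to degrees: phi = 0.03796 × 180/π = 2.175°
Final answer: phi = 2.175°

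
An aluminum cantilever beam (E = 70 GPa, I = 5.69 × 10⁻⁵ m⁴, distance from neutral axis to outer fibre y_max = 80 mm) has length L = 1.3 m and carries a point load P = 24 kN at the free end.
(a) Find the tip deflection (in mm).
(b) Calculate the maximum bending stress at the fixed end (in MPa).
(a) Tip deflection of a cantilever with an end point load: δ = P·L^3 / (3·E·I). Convert P = 24 kN = 24000 N, E = 70 GPa = 7 × 10¹⁰ Pa.
  δ = (24000 × 1.3^3) / (3 × (7 × 10¹⁰) × (5.69 × 10⁻⁵)) = 0.004413 m = 4.413 mm
(b) Maximum bending moment at the fixed end: M = P·L = 24000 × 1.3 = 31200 N·m. Convert y_max = 80 mm = 0.08 m.
  σ = M·y_max / I = (31200 × 0.08) / (5.69 × 10⁻⁵) = 4.387 × 10⁷ Pa = 43.87 MPa
Final answer: (a) δ = 4.413 mm, (b) σ = 43.87 MPa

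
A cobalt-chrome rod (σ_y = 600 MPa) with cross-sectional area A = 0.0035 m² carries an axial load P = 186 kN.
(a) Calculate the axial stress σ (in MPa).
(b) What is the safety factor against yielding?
(a) Axial stress σ = P/A. Convert P = 186 kN = 186000 N.
  σ = 186000 / 0.0035 = 5.314 × 10⁷ Pa = 53.14 MPa
(b) Safety factor SF = σ_y/σ = 600 / 53.14 = 11.29
Final answer: (a) σ = 53.14 MPa, (b) SF = 11.29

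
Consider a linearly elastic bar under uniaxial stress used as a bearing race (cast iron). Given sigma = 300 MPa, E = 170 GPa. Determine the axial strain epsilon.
Model: a linearly elastic bar under uniaxial stress, so epsilon = sigma / E.
Convert to SI units:
  sigma = 300 MPa = 3 × 10⁸ Pa
  E = 170 GPa = 1.7 × 10¹¹ Pa
Substitute:
  epsilon = (3 × 10⁸) / (1.7 × 10¹¹)
  epsilon = 0.001765
Final answer: epsilon = 0.001765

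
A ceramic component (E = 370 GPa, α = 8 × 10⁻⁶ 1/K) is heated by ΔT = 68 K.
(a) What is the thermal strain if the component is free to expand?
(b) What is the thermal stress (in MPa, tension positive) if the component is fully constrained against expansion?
(a) Free thermal strain ε_th = α·ΔT = (8 × 10⁻⁶) × 68 = 0.000544
(b) Fully constrained, the expansion is suppressed, so σ = -E·α·ΔT. Convert E = 370 GPa = 3.7 × 10¹¹ Pa.
  σ = -(3.7 × 10¹¹) × (8 × 10⁻⁶) × 68 = -2.013 × 10⁸ Pa = -201.3 MPa (compressive)
Final answer: (a) ε_th = 0.000544, (b) σ = -201.3 MPa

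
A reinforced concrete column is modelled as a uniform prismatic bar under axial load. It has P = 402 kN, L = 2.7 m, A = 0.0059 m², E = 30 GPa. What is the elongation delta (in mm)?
Model: a uniform prismatic bar under axial load, so delta = (P·L) / (A·E).
Convert to SI units:
  P = 402 kN = 402000 N
  E = 30 GPa = 3 × 10¹⁰ Pa
Substitute:
  delta = (402000 × 2.7) / (0.0059 × (3 × 10¹⁰))
  delta = 0.006132 m
Convert: delta = 0.006132 m = 6.132 mm
Final answer: delta = 6.132 mm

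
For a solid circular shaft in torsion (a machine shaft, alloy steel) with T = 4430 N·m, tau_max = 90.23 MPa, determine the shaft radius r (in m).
Model: a solid circular shaft in torsion, so tau_max = (2·T) / (π·r^3).
Solve for r: r = ((2·T) / (π·tau_max))^(1/3).
Convert to SI units:
  tau_max = 90.23 MPa = 9.023 × 10⁷ Pa
Substitute:
  r = ((2 × 4430) / (π × (9.023 × 10⁷)))^(1/3)
  r = 0.0315 m
Final answer: r = 0.0315 m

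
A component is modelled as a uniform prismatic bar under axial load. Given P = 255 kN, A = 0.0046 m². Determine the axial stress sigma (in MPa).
Model: a uniform prismatic bar under axial load, so sigma = P / A.
Convert to SI units:
  P = 255 kN = 255000 N
Substitute:
  sigma = 255000 / 0.0046
  sigma = 5.543 × 10⁷ Pa
Convert: sigma = 5.543 × 10⁷ Pa = 55.43 MPa
Final answer: sigma = 55.43 MPa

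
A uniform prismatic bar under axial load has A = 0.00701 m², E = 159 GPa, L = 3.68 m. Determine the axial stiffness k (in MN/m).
Model: a uniform prismatic bar under axial load, so k = (A·E) / L.
Convert to SI units:
  E = 159 GPa = 1.59 × 10¹¹ Pa
Substitute:
  k = (0.00701 × (1.59 × 10¹¹)) / 3.68
  k = 3.029 × 10⁸ N/m
Convert: k = 3.029 × 10⁸ N/m = 302.9 MN/m
Final answer: k = 302.9 MN/m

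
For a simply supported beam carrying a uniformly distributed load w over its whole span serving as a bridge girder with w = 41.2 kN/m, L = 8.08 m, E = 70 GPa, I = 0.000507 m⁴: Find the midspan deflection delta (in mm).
Model: a simply supported beam carrying a uniformly distributed load w over its whole span, so delta = (5·w·L^4) / (384·E·I).
Convert to SI units:
  w = 41.2 kN/m = 41200 N/m
  E = 70 GPa = 7 × 10¹⁰ Pa
Substitute:
  delta = (5 × 41200 × 8.08^4) / (384 × (7 × 10¹⁰) × 0.000507)
  delta = 0.06443 m
Convert: delta = 0.06443 m = 64.43 mm
Final answer: delta = 64.43 mm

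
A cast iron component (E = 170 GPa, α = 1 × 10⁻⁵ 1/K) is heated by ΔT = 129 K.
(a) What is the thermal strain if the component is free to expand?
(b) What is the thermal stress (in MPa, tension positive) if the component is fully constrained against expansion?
(a) Free thermal strain ε_th = α·ΔT = (1 × 10⁻⁵) × 129 = 0.00129
(b) Fully constrained, the expansion is suppressed, so σ = -E·α·ΔT. Convert E = 170 GPa = 1.7 × 10¹¹ Pa.
  σ = -(1.7 × 10¹¹) × (1 × 10⁻⁵) × 129 = -2.193 × 10⁸ Pa = -219.3 MPa (compressive)
Final answer: (a) ε_th = 0.00129, (b) σ = -219.3 MPa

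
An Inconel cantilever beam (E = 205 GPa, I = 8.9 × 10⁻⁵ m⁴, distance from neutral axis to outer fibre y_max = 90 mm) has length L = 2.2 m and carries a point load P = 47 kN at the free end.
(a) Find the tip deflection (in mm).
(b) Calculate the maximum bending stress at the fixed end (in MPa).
(a) Tip deflection of a cantilever with an end point load: δ = P·L^3 / (3·E·I). Convert P = 47 kN = 47000 N, E = 205 GPa = 2.05 × 10¹¹ Pa.
  δ = (47000 × 2.2^3) / (3 × (2.05 × 10¹¹) × (8.9 × 10⁻⁵)) = 0.009143 m = 9.143 mm
(b) Maximum bending moment at the fixed end: M = P·L = 47000 × 2.2 = 103400 N·m. Convert y_max = 90 mm = 0.09 m.
  σ = M·y_max / I = (103400 × 0.09) / (8.9 × 10⁻⁵) = 1.046 × 10⁸ Pa = 104.6 MPa
Final answer: (a) δ = 9.143 mm, (b) σ = 104.6 MPa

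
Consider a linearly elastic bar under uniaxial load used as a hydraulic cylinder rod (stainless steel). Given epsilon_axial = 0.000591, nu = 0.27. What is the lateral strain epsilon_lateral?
Model: a linearly elastic bar under uniaxial load, so epsilon_lateral = -nu·epsilon_axial.
Substitute:
  epsilon_lateral = -(0.27 × 0.000591)
  epsilon_lateral = -0.0001596
Final answer: epsilon_lateral = -0.0001596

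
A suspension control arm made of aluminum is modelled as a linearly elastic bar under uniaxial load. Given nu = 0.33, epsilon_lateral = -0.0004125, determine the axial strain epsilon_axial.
Model: a linearly elastic bar under uniaxial load, so epsilon_lateral = -nu·epsilon_axial.
Solve for epsilon_axial: epsilon_axial = -epsilon_lateral / nu.
Substitute:
  epsilon_axial = -(-0.0004125) / 0.33
  epsilon_axial = 0.00125
Final answer: epsilon_axial = 0.00125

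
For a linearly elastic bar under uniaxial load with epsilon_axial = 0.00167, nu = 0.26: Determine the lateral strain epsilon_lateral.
Model: a linearly elastic bar under uniaxial load, so epsilon_lateral = -nu·epsilon_axial.
Substitute:
  epsilon_lateral = -(0.26 × 0.00167)
  epsilon_lateral = -0.0004342
Final answer: epsilon_lateral = -0.0004342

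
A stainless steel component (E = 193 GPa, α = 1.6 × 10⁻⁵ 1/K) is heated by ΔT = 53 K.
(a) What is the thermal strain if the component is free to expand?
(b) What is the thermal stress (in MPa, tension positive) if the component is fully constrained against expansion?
(a) Free thermal strain ε_th = α·ΔT = (1.6 × 10⁻⁵) × 53 = 0.000848
(b) Fully constrained, the expansion is suppressed, so σ = -E·α·ΔT. Convert E = 193 GPa = 1.93 × 10¹¹ Pa.
  σ = -(1.93 × 10¹¹) × (1.6 × 10⁻⁵) × 53 = -1.637 × 10⁸ Pa = -163.7 MPa (compressive)
Final answer: (a) ε_th = 0.000848, (b) σ = -163.7 MPa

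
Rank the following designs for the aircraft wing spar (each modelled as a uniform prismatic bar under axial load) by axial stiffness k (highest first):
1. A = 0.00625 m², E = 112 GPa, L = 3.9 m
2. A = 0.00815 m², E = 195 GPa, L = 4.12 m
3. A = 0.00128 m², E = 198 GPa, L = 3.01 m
Model: a uniform prismatic bar under axial load, so k = (A·E) / L (SI units).
  Case 1: k = (0.00625 × (1.12 × 10¹¹)) / 3.9 = 1.795 × 10⁸ N/m = 179.5 MN/m
  Case 2: k = (0.00815 × (1.95 × 10¹¹)) / 4.12 = 3.857 × 10⁸ N/m = 385.7 MN/m
  Case 3: k = (0.00128 × (1.98 × 10¹¹)) / 3.01 = 8.42 × 10⁷ N/m = 84.2 MN/m
Ordering: 385.7 MN/m (case 2) > 179.5 MN/m (case 1) > 84.2 MN/m (case 3)
Final answer: 2, 1, 3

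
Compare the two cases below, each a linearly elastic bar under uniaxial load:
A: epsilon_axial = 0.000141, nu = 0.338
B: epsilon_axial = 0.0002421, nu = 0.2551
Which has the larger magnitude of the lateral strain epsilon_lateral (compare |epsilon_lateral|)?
Model: a linearly elastic bar under uniaxial load, so epsilon_lateral = -nu·epsilon_axial (SI units).
  A: epsilon_lateral = -(0.338 × 0.000141) = -4.766 × 10⁻⁵
  B: epsilon_lateral = -(0.2551 × 0.0002421) = -6.176 × 10⁻⁵
|epsilon_lateral|: A = 4.766 × 10⁻⁵, B = 6.176 × 10⁻⁵, so B is larger in magnitude.
Final answer: B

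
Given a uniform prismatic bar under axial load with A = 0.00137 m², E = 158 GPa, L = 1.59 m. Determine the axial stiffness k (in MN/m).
Model: a uniform prismatic bar under axial load, so k = (A·E) / L.
Convert to SI units:
  E = 158 GPa = 1.58 × 10¹¹ Pa
Substitute:
  k = (0.00137 × (1.58 × 10¹¹)) / 1.59
  k = 1.361 × 10⁸ N/m
Convert: k = 1.361 × 10⁸ N/m = 136.1 MN/m
Final answer: k = 136.1 MN/m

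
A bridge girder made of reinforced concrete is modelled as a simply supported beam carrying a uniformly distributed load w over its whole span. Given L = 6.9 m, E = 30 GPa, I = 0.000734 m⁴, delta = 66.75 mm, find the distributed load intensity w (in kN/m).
Model: a simply supported beam carrying a uniformly distributed load w over its whole span, so delta = (5·w·L^4) / (384·E·I).
Solve for w: w = (384·delta·E·I) / (5·L^4).
Convert to SI units:
  E = 30 GPa = 3 × 10¹⁰ Pa
  delta = 66.75 mm = 0.06675 m
Substitute:
  w = (384 × 0.06675 × (3 × 10¹⁰) × 0.000734) / (5 × 6.9^4)
  w = 49800 N/m
Convert: w = 49800 N/m = 49.8 kN/m
Final answer: w = 49.8 kN/m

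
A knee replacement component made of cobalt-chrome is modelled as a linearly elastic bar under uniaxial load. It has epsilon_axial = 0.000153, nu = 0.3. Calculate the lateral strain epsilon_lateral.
Model: a linearly elastic bar under uniaxial load, so epsilon_lateral = -nu·epsilon_axial.
Substitute:
  epsilon_lateral = -(0.3 × 0.000153)
  epsilon_lateral = -4.59 × 10⁻⁵
Final answer: epsilon_lateral = -4.59 × 10⁻⁵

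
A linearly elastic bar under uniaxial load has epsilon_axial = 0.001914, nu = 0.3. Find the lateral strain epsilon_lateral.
Model: a linearly elastic bar under uniaxial load, so epsilon_lateral = -nu·epsilon_axial.
Substitute:
  epsilon_lateral = -(0.3 × 0.001914)
  epsilon_lateral = -0.0005742
Final answer: epsilon_lateral = -0.0005742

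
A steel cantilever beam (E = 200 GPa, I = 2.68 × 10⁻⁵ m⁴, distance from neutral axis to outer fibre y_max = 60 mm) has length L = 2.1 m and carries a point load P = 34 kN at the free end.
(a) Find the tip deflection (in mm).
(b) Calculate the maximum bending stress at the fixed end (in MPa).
(a) Tip deflection of a cantilever with an end point load: δ = P·L^3 / (3·E·I). Convert P = 34 kN = 34000 N, E = 200 GPa = 2 × 10¹¹ Pa.
  δ = (34000 × 2.1^3) / (3 × (2 × 10¹¹) × (2.68 × 10⁻⁵)) = 0.01958 m = 19.58 mm
(b) Maximum bending moment at the fixed end: M = P·L = 34000 × 2.1 = 71400 N·m. Convert y_max = 60 mm = 0.06 m.
  σ = M·y_max / I = (71400 × 0.06) / (2.68 × 10⁻⁵) = 1.599 × 10⁸ Pa = 159.9 MPa
Final answer: (a) δ = 19.58 mm, (b) σ = 159.9 MPa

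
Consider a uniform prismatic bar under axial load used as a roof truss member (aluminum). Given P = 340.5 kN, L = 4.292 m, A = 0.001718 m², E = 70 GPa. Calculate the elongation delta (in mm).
Model: a uniform prismatic bar under axial load, so delta = (P·L) / (A·E).
Convert to SI units:
  P = 340.5 kN = 340500 N
  E = 70 GPa = 7 × 10¹⁰ Pa
Substitute:
  delta = (340500 × 4.292) / (0.001718 × (7 × 10¹⁰))
  delta = 0.01215 m
Convert: delta = 0.01215 m = 12.15 mm
Final answer: delta = 12.15 mm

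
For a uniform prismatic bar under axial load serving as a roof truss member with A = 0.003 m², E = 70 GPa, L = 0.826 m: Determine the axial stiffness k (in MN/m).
Model: a uniform prismatic bar under axial load, so k = (A·E) / L.
Convert to SI units:
  E = 70 GPa = 7 × 10¹⁰ Pa
Substitute:
  k = (0.003 × (7 × 10¹⁰)) / 0.826
  k = 2.542 × 10⁸ N/m
Convert: k = 2.542 × 10⁸ N/m = 254.2 MN/m
Final answer: k = 254.2 MN/m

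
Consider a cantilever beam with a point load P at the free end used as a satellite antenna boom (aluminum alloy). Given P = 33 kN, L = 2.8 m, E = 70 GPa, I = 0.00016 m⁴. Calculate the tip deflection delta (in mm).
Model: a cantilever beam with a point load P at the free end, so delta = (P·L^3) / (3·E·I).
Convert to SI units:
  P = 33 kN = 33000 N
  E = 70 GPa = 7 × 10¹⁰ Pa
Substitute:
  delta = (33000 × 2.8^3) / (3 × (7 × 10¹⁰) × 0.00016)
  delta = 0.02156 m
Convert: delta = 0.02156 m = 21.56 mm
Final answer: delta = 21.56 mm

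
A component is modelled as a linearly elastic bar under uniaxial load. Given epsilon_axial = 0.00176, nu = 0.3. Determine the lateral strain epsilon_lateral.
Model: a linearly elastic bar under uniaxial load, so epsilon_lateral = -nu·epsilon_axial.
Substitute:
  epsilon_lateral = -(0.3 × 0.00176)
  epsilon_lateral = -0.000528
Final answer: epsilon_lateral = -0.000528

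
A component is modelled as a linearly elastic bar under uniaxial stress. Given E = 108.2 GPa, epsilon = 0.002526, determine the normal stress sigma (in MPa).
Model: a linearly elastic bar under uniaxial stress, so epsilon = sigma / E.
Solve for sigma: sigma = epsilon·E.
Convert to SI units:
  E = 108.2 GPa = 1.082 × 10¹¹ Pa
Substitute:
  sigma = 0.002526 × (1.082 × 10¹¹)
  sigma = 2.733 × 10⁸ Pa
Convert: sigma = 2.733 × 10⁸ Pa = 273.3 MPa
Final answer: sigma = 273.3 MPa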